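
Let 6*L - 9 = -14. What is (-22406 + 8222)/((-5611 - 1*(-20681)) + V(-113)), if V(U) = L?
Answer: -85104/90415 ≈ -0.94126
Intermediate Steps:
L = -⅚ (L = 3/2 + (⅙)*(-14) = 3/2 - 7/3 = -⅚ ≈ -0.83333)
V(U) = -⅚
(-22406 + 8222)/((-5611 - 1*(-20681)) + V(-113)) = (-22406 + 8222)/((-5611 - 1*(-20681)) - ⅚) = -14184/((-5611 + 20681) - ⅚) = -14184/(15070 - ⅚) = -14184/90415/6 = -14184*6/90415 = -85104/90415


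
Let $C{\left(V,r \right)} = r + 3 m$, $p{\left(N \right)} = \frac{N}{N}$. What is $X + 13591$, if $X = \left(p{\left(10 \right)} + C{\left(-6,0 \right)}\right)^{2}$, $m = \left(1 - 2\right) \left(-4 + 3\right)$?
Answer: $13607$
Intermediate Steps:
$m = 1$ ($m = \left(-1\right) \left(-1\right) = 1$)
$p{\left(N \right)} = 1$
$C{\left(V,r \right)} = 3 + r$ ($C{\left(V,r \right)} = r + 3 \cdot 1 = r + 3 = 3 + r$)
$X = 16$ ($X = \left(1 + \left(3 + 0\right)\right)^{2} = \left(1 + 3\right)^{2} = 4^{2} = 16$)
$X + 13591 = 16 + 13591 = 13607$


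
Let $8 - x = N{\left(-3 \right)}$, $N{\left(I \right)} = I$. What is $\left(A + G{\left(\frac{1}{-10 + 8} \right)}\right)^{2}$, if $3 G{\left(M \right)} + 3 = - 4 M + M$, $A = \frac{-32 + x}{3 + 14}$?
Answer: $\frac{3481}{1156} \approx 3.0112$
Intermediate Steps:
$x = 11$ ($x = 8 - -3 = 8 + 3 = 11$)
$A = - \frac{21}{17}$ ($A = \frac{-32 + 11}{3 + 14} = - \frac{21}{17} \approx -1.2353$)
$G{\left(M \right)} = -1 - M$ ($G{\left(M \right)} = -1 + \frac{- 4 M + M}{3} = -1 + \frac{\left(-3\right) M}{3} = -1 - M$)
$\left(A + G{\left(\frac{1}{-10 + 8} \right)}\right)^{2} = \left(- \frac{21}{17} - \left(1 + \frac{1}{-10 + 8}\right)\right)^{2} = \left(- \frac{21}{17} - \frac{1}{2}\right)^{2} = \left(- \frac{59}{34}\right)^{2} = \frac{3481}{1156}$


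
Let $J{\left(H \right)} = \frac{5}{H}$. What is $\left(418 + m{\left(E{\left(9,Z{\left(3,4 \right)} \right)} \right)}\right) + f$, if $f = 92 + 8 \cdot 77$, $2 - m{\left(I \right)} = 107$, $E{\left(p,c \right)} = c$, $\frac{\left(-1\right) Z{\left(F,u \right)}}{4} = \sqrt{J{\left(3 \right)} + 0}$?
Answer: $1021$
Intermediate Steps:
$Z{\left(F,u \right)} = - \frac{4 \sqrt{15}}{3}$ ($Z{\left(F,u \right)} = - 4 \sqrt{\frac{5}{3} + 0} = - 4 \sqrt{\frac{5}{3}} = - 4 \frac{\sqrt{15}}{3} = - \frac{4 \sqrt{15}}{3}$)
$m{\left(I \right)} = -105$ ($m{\left(I \right)} = 2 - 107 = -105$)
$f = 708$ ($f = 92 + 616 = 708$)
$\left(418 + m{\left(E{\left(9,Z{\left(3,4 \right)} \right)} \right)}\right) + f = \left(418 - 105\right) + 708 = 313 + 708 = 1021$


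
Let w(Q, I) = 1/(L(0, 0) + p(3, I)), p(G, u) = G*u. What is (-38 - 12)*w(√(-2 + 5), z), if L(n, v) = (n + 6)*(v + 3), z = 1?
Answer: -50/21 ≈ -2.3810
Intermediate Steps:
L(n, v) = (3 + v)*(6 + n) (L(n, v) = (6 + n)*(3 + v) = (3 + v)*(6 + n))
w(Q, I) = 1/(18 + 3*I) (w(Q, I) = 1/((18 + 3*0 + 6*0 + 0*0) + 3*I) = 1/((18 + 0 + 0 + 0) + 3*I) = 1/(18 + 3*I))
(-38 - 12)*w(√(-2 + 5), z) = (-38 - 12)*(1/(3*(6 + 1))) = -50/(3*7) = -50*1/21 = -50/21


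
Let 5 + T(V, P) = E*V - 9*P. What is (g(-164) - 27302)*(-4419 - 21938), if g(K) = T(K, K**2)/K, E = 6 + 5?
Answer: 111586444835/164 ≈ 6.8040e+8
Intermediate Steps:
E = 11
T(V, P) = -5 - 9*P + 11*V (T(V, P) = -5 + (11*V - 9*P) = -5 + (-9*P + 11*V) = -5 - 9*P + 11*V)
g(K) = (-5 - 9*K**2 + 11*K)/K
(g(-164) - 27302)*(-4419 - 21938) = ((11 - 9*(-164) - 5/(-164)) - 27302)*(-4419 - 21938) = ((11 + 1476 - 5*(-1/164)) - 27302)*(-26357) = ((11 + 1476 + 5/164) - 27302)*(-26357) = (243873/164 - 27302)*(-26357) = -4233655/164*(-26357) = 111586444835/164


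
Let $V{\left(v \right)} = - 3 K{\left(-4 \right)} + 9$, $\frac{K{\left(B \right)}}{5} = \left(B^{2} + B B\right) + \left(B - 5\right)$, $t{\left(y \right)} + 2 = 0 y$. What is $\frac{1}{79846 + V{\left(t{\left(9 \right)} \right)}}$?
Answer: $\frac{1}{79510} \approx 1.2577 \cdot 10^{-5}$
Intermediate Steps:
$t{\left(y \right)} = -2$ ($t{\left(y \right)} = -2 + 0 y = -2 + 0 = -2$)
$K{\left(B \right)} = -25 + 5 B + 10 B^{2}$ ($K{\left(B \right)} = 5 \left(\left(B^{2} + B B\right) + \left(B - 5\right)\right) = 5 \left(\left(B^{2} + B^{2}\right) + \left(B - 5\right)\right) = 5 \left(2 B^{2} + \left(-5 + B\right)\right) = 5 \left(-5 + B + 2 B^{2}\right) = -25 + 5 B + 10 B^{2}$)
$V{\left(v \right)} = -336$ ($V{\left(v \right)} = - 3 \left(-25 + 5 \left(-4\right) + 10 \left(-4\right)^{2}\right) + 9 = - 3 \left(-25 - 20 + 10 \cdot 16\right) + 9 = - 3 \left(-25 - 20 + 160\right) + 9 = \left(-3\right) 115 + 9 = -345 + 9 = -336$)
$\frac{1}{79846 + V{\left(t{\left(9 \right)} \right)}} = \frac{1}{79846 - 336} = \frac{1}{79510}$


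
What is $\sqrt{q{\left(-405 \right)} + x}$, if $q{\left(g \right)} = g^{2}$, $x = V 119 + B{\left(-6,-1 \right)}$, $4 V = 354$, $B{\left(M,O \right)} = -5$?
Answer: $\frac{\sqrt{698206}}{2} \approx 417.79$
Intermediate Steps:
$V = \frac{177}{2}$ ($V = \frac{1}{4} \cdot 354 = \frac{177}{2} \approx 88.5$)
$x = \frac{21053}{2}$ ($x = \frac{177}{2} \cdot 119 - 5 = \frac{21063}{2} - 5 = \frac{21053}{2} \approx 10527.0$)
$\sqrt{q{\left(-405 \right)} + x} = \sqrt{\left(-405\right)^{2} + \frac{21053}{2}} = \sqrt{164025 + \frac{21053}{2}} = \sqrt{\frac{349103}{2}} = \frac{\sqrt{698206}}{2}$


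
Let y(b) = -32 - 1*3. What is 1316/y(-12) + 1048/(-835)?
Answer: -32444/835 ≈ -38.855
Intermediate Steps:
y(b) = -35 (y(b) = -32 - 3 = -35)
1316/y(-12) + 1048/(-835) = 1316/(-35) + 1048/(-835) = 1316*(-1/35) + 1048*(-1/835) = -188/5 - 1048/835 = -32444/835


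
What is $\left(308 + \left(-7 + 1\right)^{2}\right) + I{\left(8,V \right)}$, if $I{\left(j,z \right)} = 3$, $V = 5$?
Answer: $347$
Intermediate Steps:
$\left(308 + \left(-7 + 1\right)^{2}\right) + I{\left(8,V \right)} = \left(308 + \left(-7 + 1\right)^{2}\right) + 3 = \left(308 + \left(-6\right)^{2}\right) + 3 = \left(308 + 36\right) + 3 = 344 + 3 = 347$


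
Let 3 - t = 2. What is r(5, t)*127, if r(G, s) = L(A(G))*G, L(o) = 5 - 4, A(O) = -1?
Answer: 635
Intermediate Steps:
t = 1 (t = 3 - 1*2 = 3 - 2 = 1)
L(o) = 1
r(G, s) = G (r(G, s) = 1*G = G)
r(5, t)*127 = 5*127 = 635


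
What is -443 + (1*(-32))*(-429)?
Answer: 13285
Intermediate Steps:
-443 + (1*(-32))*(-429) = -443 - 32*(-429) = -443 + 13728 = 13285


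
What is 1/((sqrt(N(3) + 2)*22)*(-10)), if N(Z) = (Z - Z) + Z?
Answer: -sqrt(5)/1100 ≈ -0.0020328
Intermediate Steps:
N(Z) = Z (N(Z) = 0 + Z = Z)
1/((sqrt(N(3) + 2)*22)*(-10)) = 1/((sqrt(3 + 2)*22)*(-10)) = 1/((sqrt(5)*22)*(-10)) = 1/((22*sqrt(5))*(-10)) = 1/(-220*sqrt(5)) = -sqrt(5)/1100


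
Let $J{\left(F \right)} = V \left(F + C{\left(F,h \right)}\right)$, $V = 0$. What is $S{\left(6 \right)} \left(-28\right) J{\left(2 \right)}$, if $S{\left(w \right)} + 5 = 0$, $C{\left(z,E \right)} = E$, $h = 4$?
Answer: $0$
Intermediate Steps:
$S{\left(w \right)} = -5$ ($S{\left(w \right)} = -5 + 0 = -5$)
$J{\left(F \right)} = 0$ ($J{\left(F \right)} = 0 \left(F + 4\right) = 0 \left(4 + F\right) = 0$)
$S{\left(6 \right)} \left(-28\right) J{\left(2 \right)} = \left(-5\right) \left(-28\right) 0 = 140 \cdot 0 = 0$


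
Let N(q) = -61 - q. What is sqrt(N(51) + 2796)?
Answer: 2*sqrt(671) ≈ 51.807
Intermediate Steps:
sqrt(N(51) + 2796) = sqrt((-61 - 1*51) + 2796) = sqrt((-61 - 51) + 2796) = sqrt(-112 + 2796) = sqrt(2684) = 2*sqrt(671)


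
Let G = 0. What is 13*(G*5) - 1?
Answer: -1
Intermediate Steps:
13*(G*5) - 1 = 13*(0*5) - 1 = 13*0 - 1 = 0 - 1 = -1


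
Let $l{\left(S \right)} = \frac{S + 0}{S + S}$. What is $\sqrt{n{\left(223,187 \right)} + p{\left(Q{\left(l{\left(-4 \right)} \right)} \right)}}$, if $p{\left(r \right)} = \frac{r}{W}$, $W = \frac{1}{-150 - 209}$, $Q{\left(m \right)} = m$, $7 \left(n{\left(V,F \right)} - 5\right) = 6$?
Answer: $\frac{i \sqrt{34034}}{14} \approx 13.177 i$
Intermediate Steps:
$n{\left(V,F \right)} = \frac{41}{7}$ ($n{\left(V,F \right)} = 5 + \frac{1}{7} \cdot 6 = 5 + \frac{6}{7} = \frac{41}{7}$)
$l{\left(S \right)} = \frac{1}{2}$ ($l{\left(S \right)} = \frac{S}{2 S} = S \frac{1}{2 S} = \frac{1}{2}$)
$W = - \frac{1}{359}$ ($W = \frac{1}{-359} = - \frac{1}{359} \approx -0.0027855$)
$p{\left(r \right)} = - 359 r$ ($p{\left(r \right)} = \frac{r}{- \frac{1}{359}} = r \left(-359\right) = - 359 r$)
$\sqrt{n{\left(223,187 \right)} + p{\left(Q{\left(l{\left(-4 \right)} \right)} \right)}} = \sqrt{\frac{41}{7} - \frac{359}{2}} = \sqrt{- \frac{2431}{14}} = \frac{i \sqrt{34034}}{14}$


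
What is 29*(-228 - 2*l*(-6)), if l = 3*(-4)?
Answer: -10788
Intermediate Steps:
l = -12
29*(-228 - 2*l*(-6)) = 29*(-228 - 2*(-12)*(-6)) = 29*(-228 + 24*(-6)) = 29*(-228 - 144) = 29*(-372) = -10788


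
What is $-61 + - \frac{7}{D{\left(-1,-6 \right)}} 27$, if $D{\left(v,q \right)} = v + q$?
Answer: $-34$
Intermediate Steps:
$D{\left(v,q \right)} = q + v$
$-61 + - \frac{7}{D{\left(-1,-6 \right)}} 27 = -61 + - \frac{7}{-6 - 1} \cdot 27 = -61 + - \frac{7}{-7} \cdot 27 = -61 + \left(-7\right) \left(- \frac{1}{7}\right) 27 = -61 + 1 \cdot 27 = -61 + 27 = -34$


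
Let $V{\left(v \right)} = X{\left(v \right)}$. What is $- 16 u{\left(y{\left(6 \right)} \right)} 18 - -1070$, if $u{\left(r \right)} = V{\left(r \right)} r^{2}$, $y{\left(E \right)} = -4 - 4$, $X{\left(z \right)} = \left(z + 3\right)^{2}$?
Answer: $-459730$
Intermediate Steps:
$X{\left(z \right)} = \left(3 + z\right)^{2}$
$V{\left(v \right)} = \left(3 + v\right)^{2}$
$y{\left(E \right)} = -8$
$u{\left(r \right)} = r^{2} \left(3 + r\right)^{2}$ ($u{\left(r \right)} = \left(3 + r\right)^{2} r^{2} = r^{2} \left(3 + r\right)^{2}$)
$- 16 u{\left(y{\left(6 \right)} \right)} 18 - -1070 = - 16 \left(-8\right)^{2} \left(3 - 8\right)^{2} \cdot 18 - -1070 = - 16 \cdot 64 \left(-5\right)^{2} \cdot 18 + 1070 = - 16 \cdot 64 \cdot 25 \cdot 18 + 1070 = \left(-16\right) 1600 \cdot 18 + 1070 = \left(-25600\right) 18 + 1070 = -460800 + 1070 = -459730$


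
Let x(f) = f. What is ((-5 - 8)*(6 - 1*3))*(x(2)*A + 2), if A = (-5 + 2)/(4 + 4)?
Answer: -195/4 ≈ -48.750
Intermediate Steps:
A = -3/8 ≈ -0.37500
((-5 - 8)*(6 - 1*3))*(x(2)*A + 2) = ((-5 - 8)*(6 - 1*3))*(2*(-3/8) + 2) = (-13*(6 - 3))*(-¾ + 2) = -13*3*(5/4) = -39*5/4 = -195/4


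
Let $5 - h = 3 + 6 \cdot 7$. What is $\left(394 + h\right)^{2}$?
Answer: $125316$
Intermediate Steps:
$h = -40$ ($h = 5 - \left(3 + 6 \cdot 7\right) = 5 - \left(3 + 42\right) = 5 - 45 = -40$)
$\left(394 + h\right)^{2} = \left(394 - 40\right)^{2} = 354^{2} = 125316$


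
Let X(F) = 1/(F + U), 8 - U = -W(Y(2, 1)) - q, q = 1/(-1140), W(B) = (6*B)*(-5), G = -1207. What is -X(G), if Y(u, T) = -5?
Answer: 1140/1195861 ≈ 0.00095329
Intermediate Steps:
W(B) = -30*B
q = -1/1140 ≈ -0.00087719
U = 180119/1140 (U = 8 - (-(-30)*(-5) - 1*(-1/1140)) = 8 - (-1*150 + 1/1140) = 8 - (-150 + 1/1140) = 8 - 1*(-170999/1140) = 8 + 170999/1140 = 180119/1140 ≈ 158.00)
X(F) = 1/(180119/1140 + F) (X(F) = 1/(F + 180119/1140) = 1/(180119/1140 + F))
-X(G) = -1140/(180119 + 1140*(-1207)) = -1140/(180119 - 1375980) = -1140/(-1195861) = -1140*(-1)/1195861 = -1*(-1140/1195861) = 1140/1195861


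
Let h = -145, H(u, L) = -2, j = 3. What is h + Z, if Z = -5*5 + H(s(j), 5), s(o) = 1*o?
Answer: -172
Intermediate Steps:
s(o) = o
Z = -27 (Z = -5*5 - 2 = -25 - 2 = -27)
h + Z = -145 - 27 = -172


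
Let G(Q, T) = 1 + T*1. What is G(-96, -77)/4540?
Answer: -19/1135 ≈ -0.016740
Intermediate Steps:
G(Q, T) = 1 + T
G(-96, -77)/4540 = (1 - 77)/4540 = -76*1/4540 = -19/1135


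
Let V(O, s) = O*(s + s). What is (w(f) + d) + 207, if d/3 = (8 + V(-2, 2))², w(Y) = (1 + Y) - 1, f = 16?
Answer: 223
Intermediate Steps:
V(O, s) = 2*O*s (V(O, s) = O*(2*s) = 2*O*s)
w(Y) = Y
d = 0 (d = 3*(8 + 2*(-2)*2)² = 3*(8 - 8)² = 3*0² = 3*0 = 0)
(w(f) + d) + 207 = (16 + 0) + 207 = 16 + 207 = 223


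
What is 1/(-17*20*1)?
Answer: -1/340 ≈ -0.0029412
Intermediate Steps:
1/(-17*20*1) = 1/(-340*1) = 1/(-340) = -1/340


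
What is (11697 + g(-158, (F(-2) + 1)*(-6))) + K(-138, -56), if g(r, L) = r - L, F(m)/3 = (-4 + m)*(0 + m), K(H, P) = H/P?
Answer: 329377/28 ≈ 11763.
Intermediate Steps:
F(m) = 3*m*(-4 + m) (F(m) = 3*((-4 + m)*(0 + m)) = 3*((-4 + m)*m) = 3*(m*(-4 + m)) = 3*m*(-4 + m))
(11697 + g(-158, (F(-2) + 1)*(-6))) + K(-138, -56) = (11697 + (-158 - (3*(-2)*(-4 - 2) + 1)*(-6))) - 138/(-56) = (11697 + (-158 - (3*(-2)*(-6) + 1)*(-6))) - 138*(-1/56) = (11697 + (-158 - (36 + 1)*(-6))) + 69/28 = (11697 + (-158 - 37*(-6))) + 69/28 = (11697 + (-158 - 1*(-222))) + 69/28 = (11697 + (-158 + 222)) + 69/28 = (11697 + 64) + 69/28 = 11761 + 69/28 = 329377/28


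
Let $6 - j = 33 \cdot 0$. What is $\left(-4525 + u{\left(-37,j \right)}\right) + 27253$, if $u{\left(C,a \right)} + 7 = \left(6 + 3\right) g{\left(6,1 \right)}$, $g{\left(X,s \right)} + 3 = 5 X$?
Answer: $22964$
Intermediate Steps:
$g{\left(X,s \right)} = -3 + 5 X$
$j = 6$ ($j = 6 - 33 \cdot 0 = 6 - 0 = 6 + 0 = 6$)
$u{\left(C,a \right)} = 236$ ($u{\left(C,a \right)} = -7 + \left(6 + 3\right) \left(-3 + 5 \cdot 6\right) = -7 + 9 \left(-3 + 30\right) = -7 + 9 \cdot 27 = -7 + 243 = 236$)
$\left(-4525 + u{\left(-37,j \right)}\right) + 27253 = \left(-4525 + 236\right) + 27253 = -4289 + 27253 = 22964$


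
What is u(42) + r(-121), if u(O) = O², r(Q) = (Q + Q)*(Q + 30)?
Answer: 23786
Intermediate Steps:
r(Q) = 2*Q*(30 + Q) (r(Q) = (2*Q)*(30 + Q) = 2*Q*(30 + Q))
u(42) + r(-121) = 42² + 2*(-121)*(30 - 121) = 1764 + 2*(-121)*(-91) = 1764 + 22022 = 23786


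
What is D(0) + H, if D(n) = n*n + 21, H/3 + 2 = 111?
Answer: 348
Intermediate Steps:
H = 327 (H = -6 + 3*111 = -6 + 333 = 327)
D(n) = 21 + n² (D(n) = n² + 21 = 21 + n²)
D(0) + H = (21 + 0²) + 327 = (21 + 0) + 327 = 21 + 327 = 348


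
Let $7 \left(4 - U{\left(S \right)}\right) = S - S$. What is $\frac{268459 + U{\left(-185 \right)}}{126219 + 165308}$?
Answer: $\frac{268463}{291527} \approx 0.92089$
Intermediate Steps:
$U{\left(S \right)} = 4$ ($U{\left(S \right)} = 4 - \frac{S - S}{7} = 4 - 0 = 4 + 0 = 4$)
$\frac{268459 + U{\left(-185 \right)}}{126219 + 165308} = \frac{268459 + 4}{126219 + 165308} = \frac{268463}{291527}$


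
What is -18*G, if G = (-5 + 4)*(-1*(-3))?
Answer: 54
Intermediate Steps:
G = -3 (G = -1*3 = -3)
-18*G = -18*(-3) = 54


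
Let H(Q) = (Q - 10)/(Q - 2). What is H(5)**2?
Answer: 25/9 ≈ 2.7778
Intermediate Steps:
H(Q) = (-10 + Q)/(-2 + Q)
H(5)**2 = ((-10 + 5)/(-2 + 5))**2 = (-5/3)**2 = 25/9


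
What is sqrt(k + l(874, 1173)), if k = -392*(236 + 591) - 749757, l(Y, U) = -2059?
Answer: 20*I*sqrt(2690) ≈ 1037.3*I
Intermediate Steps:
k = -1073941 (k = -392*827 - 749757 = -324184 - 749757 = -1073941)
sqrt(k + l(874, 1173)) = sqrt(-1073941 - 2059) = sqrt(-1076000) = 20*I*sqrt(2690)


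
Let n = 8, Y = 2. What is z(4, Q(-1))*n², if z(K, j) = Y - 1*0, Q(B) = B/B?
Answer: 128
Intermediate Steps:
Q(B) = 1
z(K, j) = 2 (z(K, j) = 2 - 1*0 = 2 + 0 = 2)
z(4, Q(-1))*n² = 2*8² = 2*64 = 128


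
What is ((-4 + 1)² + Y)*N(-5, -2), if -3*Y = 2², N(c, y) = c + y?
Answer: -161/3 ≈ -53.667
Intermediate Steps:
Y = -4/3 (Y = -⅓*2² = -⅓*4 = -4/3 ≈ -1.3333)
((-4 + 1)² + Y)*N(-5, -2) = ((-4 + 1)² - 4/3)*(-5 - 2) = ((-3)² - 4/3)*(-7) = (9 - 4/3)*(-7) = (23/3)*(-7) = -161/3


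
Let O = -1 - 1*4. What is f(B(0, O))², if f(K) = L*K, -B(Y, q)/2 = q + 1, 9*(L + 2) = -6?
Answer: 4096/9 ≈ 455.11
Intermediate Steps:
L = -8/3 (L = -2 + (⅑)*(-6) = -2 - ⅔ = -8/3 ≈ -2.6667)
O = -5 (O = -1 - 4 = -5)
B(Y, q) = -2 - 2*q (B(Y, q) = -2*(q + 1) = -2*(1 + q) = -2 - 2*q)
f(K) = -8*K/3
f(B(0, O))² = (-8*(-2 - 2*(-5))/3)² = (-8*(-2 + 10)/3)² = (-8/3*8)² = (-64/3)² = 4096/9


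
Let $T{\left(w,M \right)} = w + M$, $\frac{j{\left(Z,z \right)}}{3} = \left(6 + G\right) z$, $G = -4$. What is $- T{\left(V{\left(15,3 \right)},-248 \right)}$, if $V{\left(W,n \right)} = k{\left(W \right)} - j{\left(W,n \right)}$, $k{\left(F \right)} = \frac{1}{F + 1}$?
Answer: $\frac{4255}{16} \approx 265.94$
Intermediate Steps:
$j{\left(Z,z \right)} = 6 z$ ($j{\left(Z,z \right)} = 3 \left(6 - 4\right) z = 3 \cdot 2 z = 6 z$)
$k{\left(F \right)} = \frac{1}{1 + F}$
$V{\left(W,n \right)} = \frac{1}{1 + W} - 6 n$
$T{\left(w,M \right)} = M + w$
$- T{\left(V{\left(15,3 \right)},-248 \right)} = - (-248 + \frac{1 - 18 \left(1 + 15\right)}{1 + 15}) = - (-248 + \frac{1 - 18 \cdot 16}{16}) = - (-248 + \frac{1 - 288}{16}) = - (-248 + \frac{1}{16} \left(-287\right)) = - (-248 - \frac{287}{16}) = \left(-1\right) \left(- \frac{4255}{16}\right) = \frac{4255}{16}$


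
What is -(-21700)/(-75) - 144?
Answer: -1300/3 ≈ -433.33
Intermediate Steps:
-(-21700)/(-75) - 144 = -(-21700)*(-1)/75 - 144 = -140*31/15 - 144 = -868/3 - 144 = -1300/3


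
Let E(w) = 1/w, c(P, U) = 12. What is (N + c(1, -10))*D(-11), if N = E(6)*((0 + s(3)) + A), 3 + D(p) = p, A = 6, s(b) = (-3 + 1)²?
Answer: -574/3 ≈ -191.33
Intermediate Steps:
s(b) = 4 (s(b) = (-2)² = 4)
D(p) = -3 + p
N = 5/3 (N = ((0 + 4) + 6)/6 = (4 + 6)/6 = (⅙)*10 = 5/3 ≈ 1.6667)
(N + c(1, -10))*D(-11) = (5/3 + 12)*(-3 - 11) = (41/3)*(-14) = -574/3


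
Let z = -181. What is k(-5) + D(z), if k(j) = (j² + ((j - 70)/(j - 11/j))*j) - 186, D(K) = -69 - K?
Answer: -2561/14 ≈ -182.93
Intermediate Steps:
k(j) = -186 + j² + j*(-70 + j)/(j - 11/j) (k(j) = (j² + ((-70 + j)/(j - 11/j))*j) - 186 = (j² + j*(-70 + j)/(j - 11/j)) - 186 = -186 + j² + j*(-70 + j)/(j - 11/j))
k(-5) + D(z) = (2046 + (-5)³ + (-5)⁴ - 267*(-5)²)/(-11 + (-5)²) + (-69 - 1*(-181)) = (2046 - 125 + 625 - 267*25)/(-11 + 25) + (-69 + 181) = (2046 - 125 + 625 - 6675)/14 + 112 = (1/14)*(-4129) + 112 = -4129/14 + 112 = -2561/14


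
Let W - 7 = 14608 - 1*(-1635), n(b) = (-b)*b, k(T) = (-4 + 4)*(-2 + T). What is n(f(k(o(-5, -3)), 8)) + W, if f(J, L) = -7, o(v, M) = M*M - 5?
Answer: 16201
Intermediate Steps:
o(v, M) = -5 + M² (o(v, M) = M² - 5 = -5 + M²)
k(T) = 0 (k(T) = 0*(-2 + T) = 0)
n(b) = -b²
W = 16250 (W = 7 + (14608 - 1*(-1635)) = 7 + (14608 + 1635) = 7 + 16243 = 16250)
n(f(k(o(-5, -3)), 8)) + W = -1*(-7)² + 16250 = -1*49 + 16250 = -49 + 16250 = 16201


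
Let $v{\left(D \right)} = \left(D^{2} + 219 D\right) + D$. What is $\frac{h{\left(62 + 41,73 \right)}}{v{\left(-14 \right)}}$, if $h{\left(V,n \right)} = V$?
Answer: $- \frac{1}{28} \approx -0.035714$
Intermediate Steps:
$v{\left(D \right)} = D^{2} + 220 D$
$\frac{h{\left(62 + 41,73 \right)}}{v{\left(-14 \right)}} = \frac{62 + 41}{\left(-14\right) \left(220 - 14\right)} = \frac{103}{\left(-14\right) 206} = \frac{103}{-2884} = 103 \left(- \frac{1}{2884}\right) = - \frac{1}{28}$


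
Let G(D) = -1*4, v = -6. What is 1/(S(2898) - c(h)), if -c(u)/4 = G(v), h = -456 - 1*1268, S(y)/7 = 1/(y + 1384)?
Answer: -4282/68505 ≈ -0.062506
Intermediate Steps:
S(y) = 7/(1384 + y) (S(y) = 7/(y + 1384) = 7/(1384 + y))
h = -1724 (h = -456 - 1268 = -1724)
G(D) = -4
c(u) = 16 (c(u) = -4*(-4) = 16)
1/(S(2898) - c(h)) = 1/(7/(1384 + 2898) - 1*16) = 1/(7/4282 - 16) = 1/(-68505/4282) = -4282/68505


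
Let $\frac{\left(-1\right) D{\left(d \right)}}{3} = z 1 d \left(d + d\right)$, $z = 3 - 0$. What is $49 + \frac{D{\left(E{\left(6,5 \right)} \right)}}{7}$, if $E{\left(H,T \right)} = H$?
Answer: $- \frac{305}{7} \approx -43.571$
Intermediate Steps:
$z = 3$ ($z = 3 + 0 = 3$)
$D{\left(d \right)} = - 18 d^{2}$ ($D{\left(d \right)} = - 3 \cdot 3 \cdot 1 d \left(d + d\right) = - 3 \cdot 3 d 2 d = - 3 \cdot 3 \cdot 2 d^{2} = - 3 \cdot 6 d^{2} = - 18 d^{2}$)
$49 + \frac{D{\left(E{\left(6,5 \right)} \right)}}{7} = 49 + \frac{\left(-18\right) 6^{2}}{7} = 49 + \left(-18\right) 36 \cdot \frac{1}{7} = 49 - \frac{648}{7} = - \frac{305}{7}$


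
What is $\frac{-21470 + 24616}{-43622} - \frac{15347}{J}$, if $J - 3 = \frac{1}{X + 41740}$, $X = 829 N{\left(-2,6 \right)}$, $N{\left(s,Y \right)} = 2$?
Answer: $- \frac{14526965627701}{2839683145} \approx -5115.7$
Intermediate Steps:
$X = 1658$ ($X = 829 \cdot 2 = 1658$)
$J = \frac{130195}{43398}$ ($J = 3 + \frac{1}{1658 + 41740} = 3 + \frac{1}{43398} = \frac{130195}{43398} \approx 3.0$)
$\frac{-21470 + 24616}{-43622} - \frac{15347}{J} = \frac{-21470 + 24616}{-43622} - \frac{15347}{\frac{130195}{43398}} = 3146 \left(- \frac{1}{43622}\right) - \frac{666029106}{130195} = - \frac{1573}{21811} - \frac{666029106}{130195} = - \frac{14526965627701}{2839683145}$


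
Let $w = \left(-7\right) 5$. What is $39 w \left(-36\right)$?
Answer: $49140$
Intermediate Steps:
$w = -35$
$39 w \left(-36\right) = 39 \left(-35\right) \left(-36\right) = \left(-1365\right) \left(-36\right) = 49140$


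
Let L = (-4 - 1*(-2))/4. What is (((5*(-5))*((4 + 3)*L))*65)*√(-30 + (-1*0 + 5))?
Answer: 56875*I/2 ≈ 28438.0*I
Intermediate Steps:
L = -½ (L = (-4 + 2)*(¼) = -2*¼ = -½ ≈ -0.50000)
(((5*(-5))*((4 + 3)*L))*65)*√(-30 + (-1*0 + 5)) = (((5*(-5))*((4 + 3)*(-½)))*65)*√(-30 + (-1*0 + 5)) = (-175*(-1)/2*65)*√(-30 + (0 + 5)) = (-25*(-7/2)*65)*√(-30 + 5) = ((175/2)*65)*√(-25) = 11375*(5*I)/2 = 56875*I/2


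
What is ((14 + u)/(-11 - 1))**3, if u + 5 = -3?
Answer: -1/8 ≈ -0.12500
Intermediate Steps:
u = -8 (u = -5 - 3 = -8)
((14 + u)/(-11 - 1))**3 = ((14 - 8)/(-11 - 1))**3 = (6/(-12))**3 = (6*(-1/12))**3 = (-1/2)**3 = -1/8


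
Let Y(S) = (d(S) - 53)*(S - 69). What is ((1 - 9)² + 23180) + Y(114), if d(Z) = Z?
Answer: 25989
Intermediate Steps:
Y(S) = (-69 + S)*(-53 + S) (Y(S) = (S - 53)*(S - 69) = (-53 + S)*(-69 + S) = (-69 + S)*(-53 + S))
((1 - 9)² + 23180) + Y(114) = ((1 - 9)² + 23180) + (3657 + 114² - 122*114) = ((-8)² + 23180) + (3657 + 12996 - 13908) = (64 + 23180) + 2745 = 23244 + 2745 = 25989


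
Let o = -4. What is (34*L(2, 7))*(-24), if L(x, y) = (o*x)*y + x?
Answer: 44064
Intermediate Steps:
L(x, y) = x - 4*x*y (L(x, y) = (-4*x)*y + x = -4*x*y + x = x - 4*x*y)
(34*L(2, 7))*(-24) = (34*(2*(1 - 4*7)))*(-24) = (34*(2*(1 - 28)))*(-24) = (34*(2*(-27)))*(-24) = (34*(-54))*(-24) = -1836*(-24) = 44064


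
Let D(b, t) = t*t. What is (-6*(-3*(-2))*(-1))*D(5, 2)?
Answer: 144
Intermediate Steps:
D(b, t) = t**2
(-6*(-3*(-2))*(-1))*D(5, 2) = -6*(-3*(-2))*(-1)*2**2 = -36*(-1)*4 = -6*(-6)*4 = 36*4 = 144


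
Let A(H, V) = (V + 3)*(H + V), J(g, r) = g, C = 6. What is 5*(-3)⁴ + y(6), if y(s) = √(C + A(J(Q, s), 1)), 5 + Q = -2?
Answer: 405 + 3*I*√2 ≈ 405.0 + 4.2426*I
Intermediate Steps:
Q = -7 (Q = -5 - 2 = -7)
A(H, V) = (3 + V)*(H + V)
y(s) = 3*I*√2 (y(s) = √(6 + (1² + 3*(-7) + 3*1 - 7*1)) = √(6 + (1 - 21 + 3 - 7)) = √(6 - 24) = √(-18) = 3*I*√2)
5*(-3)⁴ + y(6) = 5*(-3)⁴ + 3*I*√2 = 5*81 + 3*I*√2 = 405 + 3*I*√2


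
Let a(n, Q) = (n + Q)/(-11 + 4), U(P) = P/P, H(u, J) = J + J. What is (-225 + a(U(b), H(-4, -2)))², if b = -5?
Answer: 2471184/49 ≈ 50432.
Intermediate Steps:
H(u, J) = 2*J
U(P) = 1
a(n, Q) = -Q/7 - n/7 (a(n, Q) = (Q + n)/(-7) = (Q + n)*(-⅐) = -Q/7 - n/7)
(-225 + a(U(b), H(-4, -2)))² = (-225 + (-2*(-2)/7 - ⅐*1))² = (-225 + (-⅐*(-4) - ⅐))² = (-225 + (4/7 - ⅐))² = (-225 + 3/7)² = (-1572/7)² = 2471184/49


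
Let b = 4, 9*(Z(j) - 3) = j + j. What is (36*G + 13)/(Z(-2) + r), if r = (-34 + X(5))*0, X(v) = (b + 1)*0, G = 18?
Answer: 5949/23 ≈ 258.65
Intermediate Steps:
Z(j) = 3 + 2*j/9 (Z(j) = 3 + (j + j)/9 = 3 + (2*j)/9 = 3 + 2*j/9)
X(v) = 0 (X(v) = (4 + 1)*0 = 5*0 = 0)
r = 0 (r = (-34 + 0)*0 = -34*0 = 0)
(36*G + 13)/(Z(-2) + r) = (36*18 + 13)/((3 + (2/9)*(-2)) + 0) = (648 + 13)/((3 - 4/9) + 0) = 661/(23/9 + 0) = 661/(23/9) = 661*(9/23) = 5949/23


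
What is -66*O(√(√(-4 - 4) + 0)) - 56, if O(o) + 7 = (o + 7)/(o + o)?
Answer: 373 + 231*2^(¼)*I^(3/2)/2 ≈ 275.88 + 97.124*I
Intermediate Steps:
O(o) = -7 + (7 + o)/(2*o) (O(o) = -7 + (o + 7)/(o + o) = -7 + (7 + o)/((2*o)) = -7 + (7 + o)*(1/(2*o)) = -7 + (7 + o)/(2*o))
-66*O(√(√(-4 - 4) + 0)) - 56 = -33*(7 - 13*√(√(-4 - 4) + 0))/(√(√(-4 - 4) + 0)) - 56 = -33*(7 - 13*√(√(-8) + 0))/(√(√(-8) + 0)) - 56 = -33*(7 - 13*√(2*I*√2 + 0))/(√(2*I*√2 + 0)) - 56 = -33*(7 - 13*2^(¾)*√I)/(√(2*I*√2)) - 56 = -33*(7 - 13*2^(¾)*√I)/(2^(¾)*√I) - 56 = -33*(-2^(¼)*I^(3/2)/2)*(7 - 13*2^(¾)*√I) - 56 = -(-33)*2^(¼)*I^(3/2)*(7 - 13*2^(¾)*√I)/2 - 56 = 33*2^(¼)*I^(3/2)*(7 - 13*2^(¾)*√I)/2 - 56 = -56 + 33*2^(¼)*I^(3/2)*(7 - 13*2^(¾)*√I)/2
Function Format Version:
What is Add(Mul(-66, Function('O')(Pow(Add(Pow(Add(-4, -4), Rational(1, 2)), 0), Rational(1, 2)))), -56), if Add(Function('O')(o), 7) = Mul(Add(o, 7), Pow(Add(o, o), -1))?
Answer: Add(373, Mul(Rational(231, 2), Pow(2, Rational(1, 4)), Pow(I, Rational(3, 2)))) ≈ Add(275.88, Mul(97.124, I))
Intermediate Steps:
Function('O')(o) = Add(-7, Mul(Rational(1, 2), Pow(o, -1), Add(7, o))) (Function('O')(o) = Add(-7, Mul(Add(o, 7), Pow(Add(o, o), -1))) = Add(-7, Mul(Add(7, o), Pow(Mul(2, o), -1))) = Add(-7, Mul(Add(7, o), Mul(Rational(1, 2), Pow(o, -1)))) = Add(-7, Mul(Rational(1, 2), Pow(o, -1), Add(7, o))))
Add(Mul(-66, Function('O')(Pow(Add(Pow(Add(-4, -4), Rational(1, 2)), 0), Rational(1, 2)))), -56) = Add(Mul(-66, Mul(Rational(1, 2), Pow(Pow(Add(Pow(Add(-4, -4), Rational(1, 2)), 0), Rational(1, 2)), -1), Add(7, Mul(-13, Pow(Add(Pow(Add(-4, -4), Rational(1, 2)), 0), Rational(1, 2)))))), -56) = Add(Mul(-66, Mul(Rational(1, 2), Pow(Pow(Add(Pow(-8, Rational(1, 2)), 0), Rational(1, 2)), -1), Add(7, Mul(-13, Pow(Add(Pow(-8, Rational(1, 2)), 0), Rational(1, 2)))))), -56) = Add(Mul(-66, Mul(Rational(1, 2), Pow(Pow(Add(Mul(2, I, Pow(2, Rational(1, 2))), 0), Rational(1, 2)), -1), Add(7, Mul(-13, Pow(Add(Mul(2, I, Pow(2, Rational(1, 2))), 0), Rational(1, 2)))))), -56) = Add(Mul(-66, Mul(Rational(1, 2), Pow(Pow(Mul(2, I, Pow(2, Rational(1, 2))), Rational(1, 2)), -1), Add(7, Mul(-13, Pow(Mul(2, I, Pow(2, Rational(1, 2))), Rational(1, 2)))))), -56) = Add(Mul(-66, Mul(Rational(1, 2), Pow(Mul(Pow(2, Rational(3, 4)), Pow(I, Rational(1, 2))), -1), Add(7, Mul(-13, Mul(Pow(2, Rational(3, 4)), Pow(I, Rational(1, 2))))))), -56) = Add(Mul(-66, Mul(Rational(1, 2), Mul(Rational(-1, 2), Pow(2, Rational(1, 4)), Pow(I, Rational(3, 2))), Add(7, Mul(-13, Pow(2, Rational(3, 4)), Pow(I, Rational(1, 2)))))), -56) = Add(Mul(-66, Mul(Rational(-1, 4), Pow(2, Rational(1, 4)), Pow(I, Rational(3, 2)), Add(7, Mul(-13, Pow(2, Rational(3, 4)), Pow(I, Rational(1, 2)))))), -56) = Add(Mul(Rational(33, 2), Pow(2, Rational(1, 4)), Pow(I, Rational(3, 2)), Add(7, Mul(-13, Pow(2, Rational(3, 4)), Pow(I, Rational(1, 2))))), -56) = Add(-56, Mul(Rational(33, 2), Pow(2, Rational(1, 4)), Pow(I, Rational(3, 2)), Add(7, Mul(-13, Pow(2, Rational(3, 4)), Pow(I, Rational(1, 2))))))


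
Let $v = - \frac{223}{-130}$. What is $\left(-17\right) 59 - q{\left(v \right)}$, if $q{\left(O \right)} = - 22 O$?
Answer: $- \frac{62742}{65} \approx -965.26$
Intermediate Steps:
$v = \frac{223}{130}$ ($v = \left(-223\right) \left(- \frac{1}{130}\right) = \frac{223}{130} \approx 1.7154$)
$\left(-17\right) 59 - q{\left(v \right)} = \left(-17\right) 59 - \left(-22\right) \frac{223}{130} = -1003 - - \frac{2453}{65} = -1003 + \frac{2453}{65} = - \frac{62742}{65}$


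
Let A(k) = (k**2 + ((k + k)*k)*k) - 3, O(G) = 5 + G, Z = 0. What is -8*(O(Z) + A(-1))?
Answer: -8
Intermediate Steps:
A(k) = -3 + k**2 + 2*k**3 (A(k) = (k**2 + ((2*k)*k)*k) - 3 = (k**2 + (2*k**2)*k) - 3 = (k**2 + 2*k**3) - 3 = -3 + k**2 + 2*k**3)
-8*(O(Z) + A(-1)) = -8*((5 + 0) + (-3 + (-1)**2 + 2*(-1)**3)) = -8*(5 + (-3 + 1 + 2*(-1))) = -8*(5 + (-3 + 1 - 2)) = -8*(5 - 4) = -8*1 = -8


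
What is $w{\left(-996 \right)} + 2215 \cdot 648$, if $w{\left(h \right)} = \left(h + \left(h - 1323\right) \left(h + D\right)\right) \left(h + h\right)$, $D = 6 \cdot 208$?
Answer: $1167520248$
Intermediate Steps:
$D = 1248$
$w{\left(h \right)} = 2 h \left(h + \left(-1323 + h\right) \left(1248 + h\right)\right)$ ($w{\left(h \right)} = \left(h + \left(h - 1323\right) \left(h + 1248\right)\right) \left(h + h\right) = \left(h + \left(-1323 + h\right) \left(1248 + h\right)\right) 2 h = 2 h \left(h + \left(-1323 + h\right) \left(1248 + h\right)\right)$)
$w{\left(-996 \right)} + 2215 \cdot 648 = 2 \left(-996\right) \left(-1651104 + \left(-996\right)^{2} - -73704\right) + 2215 \cdot 648 = 2 \left(-996\right) \left(-1651104 + 992016 + 73704\right) + 1435320 = 2 \left(-996\right) \left(-585384\right) + 1435320 = 1166084928 + 1435320 = 1167520248$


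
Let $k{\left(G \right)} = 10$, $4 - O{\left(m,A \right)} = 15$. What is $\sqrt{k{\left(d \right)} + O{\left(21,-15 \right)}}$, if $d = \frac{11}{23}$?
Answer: $i \approx 1.0 i$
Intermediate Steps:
$d = \frac{11}{23}$ ($d = 11 \cdot \frac{1}{23} = \frac{11}{23} \approx 0.47826$)
$O{\left(m,A \right)} = -11$ ($O{\left(m,A \right)} = 4 - 15 = -11$)
$\sqrt{k{\left(d \right)} + O{\left(21,-15 \right)}} = \sqrt{10 - 11} = \sqrt{-1} = i$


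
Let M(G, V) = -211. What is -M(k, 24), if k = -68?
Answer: 211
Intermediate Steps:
-M(k, 24) = -1*(-211) = 211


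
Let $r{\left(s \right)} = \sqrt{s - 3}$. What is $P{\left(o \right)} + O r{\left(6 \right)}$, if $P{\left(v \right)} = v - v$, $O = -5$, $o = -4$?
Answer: $- 5 \sqrt{3} \approx -8.6602$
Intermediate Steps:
$r{\left(s \right)} = \sqrt{-3 + s}$
$P{\left(v \right)} = 0$
$P{\left(o \right)} + O r{\left(6 \right)} = 0 - 5 \sqrt{-3 + 6} = 0 - 5 \sqrt{3} = - 5 \sqrt{3}$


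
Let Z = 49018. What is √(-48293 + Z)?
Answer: 5*√29 ≈ 26.926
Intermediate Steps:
√(-48293 + Z) = √(-48293 + 49018) = √725 = 5*√29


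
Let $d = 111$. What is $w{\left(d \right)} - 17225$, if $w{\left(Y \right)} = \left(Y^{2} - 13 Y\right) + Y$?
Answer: $-6236$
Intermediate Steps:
$w{\left(Y \right)} = Y^{2} - 12 Y$
$w{\left(d \right)} - 17225 = 111 \left(-12 + 111\right) - 17225 = 111 \cdot 99 - 17225 = 10989 - 17225 = -6236$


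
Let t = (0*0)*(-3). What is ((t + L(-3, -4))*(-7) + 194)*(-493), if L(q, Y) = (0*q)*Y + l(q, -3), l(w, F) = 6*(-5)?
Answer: -199172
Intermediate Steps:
l(w, F) = -30
L(q, Y) = -30 (L(q, Y) = (0*q)*Y - 30 = 0*Y - 30 = 0 - 30 = -30)
t = 0 (t = 0*(-3) = 0)
((t + L(-3, -4))*(-7) + 194)*(-493) = ((0 - 30)*(-7) + 194)*(-493) = (-30*(-7) + 194)*(-493) = (210 + 194)*(-493) = 404*(-493) = -199172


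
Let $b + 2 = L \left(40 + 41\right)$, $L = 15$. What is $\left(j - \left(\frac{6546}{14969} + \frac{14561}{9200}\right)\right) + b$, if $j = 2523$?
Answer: $\frac{514224305991}{137714800} \approx 3734.0$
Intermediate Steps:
$b = 1213$ ($b = -2 + 15 \left(40 + 41\right) = -2 + 15 \cdot 81 = -2 + 1215 = 1213$)
$\left(j - \left(\frac{6546}{14969} + \frac{14561}{9200}\right)\right) + b = \left(2523 - \left(\frac{6546}{14969} + \frac{14561}{9200}\right)\right) + 1213 = \left(2523 - \frac{278186809}{137714800}\right) + 1213 = \frac{347176253591}{137714800} + 1213 = \frac{514224305991}{137714800}$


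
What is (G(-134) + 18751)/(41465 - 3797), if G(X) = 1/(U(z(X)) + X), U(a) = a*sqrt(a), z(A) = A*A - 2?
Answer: 18086596281737307/36333310689588824 + 8977*sqrt(17954)/108999932068766472 ≈ 0.49780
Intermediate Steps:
z(A) = -2 + A**2 (z(A) = A**2 - 2 = -2 + A**2)
U(a) = a**(3/2)
G(X) = 1/(X + (-2 + X**2)**(3/2)) (G(X) = 1/((-2 + X**2)**(3/2) + X) = 1/(X + (-2 + X**2)**(3/2)))
(G(-134) + 18751)/(41465 - 3797) = (1/(-134 + (-2 + (-134)**2)**(3/2)) + 18751)/(41465 - 3797) = (1/(-134 + (-2 + 17956)**(3/2)) + 18751)/37668 = (1/(-134 + 17954**(3/2)) + 18751)*(1/37668) = (1/(-134 + 17954*sqrt(17954)) + 18751)*(1/37668) = (18751 + 1/(-134 + 17954*sqrt(17954)))*(1/37668) = 18751/37668 + 1/(37668*(-134 + 17954*sqrt(17954)))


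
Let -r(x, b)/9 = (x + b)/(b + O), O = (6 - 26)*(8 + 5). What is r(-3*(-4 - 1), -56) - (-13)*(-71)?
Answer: -292037/316 ≈ -924.17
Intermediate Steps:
O = -260 (O = -20*13 = -260)
r(x, b) = -9*(b + x)/(-260 + b) (r(x, b) = -9*(x + b)/(b - 260) = -9*(b + x)/(-260 + b))
r(-3*(-4 - 1), -56) - (-13)*(-71) = 9*(-1*(-56) - (-3)*(-4 - 1))/(-260 - 56) - (-13)*(-71) = 9*(56 - (-3)*(-5))/(-316) - 1*923 = 9*(-1/316)*(56 - 1*15) - 923 = 9*(-1/316)*(56 - 15) - 923 = 9*(-1/316)*41 - 923 = -369/316 - 923 = -292037/316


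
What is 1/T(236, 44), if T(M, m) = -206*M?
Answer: -1/48616 ≈ -2.0569e-5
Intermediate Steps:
1/T(236, 44) = 1/(-206*236) = 1/(-48616) = -1/48616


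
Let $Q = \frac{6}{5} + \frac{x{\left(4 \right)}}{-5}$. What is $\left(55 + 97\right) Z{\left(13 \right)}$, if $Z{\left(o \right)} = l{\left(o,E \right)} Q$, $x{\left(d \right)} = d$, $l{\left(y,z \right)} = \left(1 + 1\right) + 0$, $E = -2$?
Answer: $\frac{608}{5} \approx 121.6$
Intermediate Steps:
$l{\left(y,z \right)} = 2$ ($l{\left(y,z \right)} = 2 + 0 = 2$)
$Q = \frac{2}{5}$ ($Q = \frac{6}{5} + \frac{4}{-5} = 6 \cdot \frac{1}{5} + 4 \left(- \frac{1}{5}\right) = \frac{6}{5} - \frac{4}{5} = \frac{2}{5} \approx 0.4$)
$Z{\left(o \right)} = \frac{4}{5}$ ($Z{\left(o \right)} = 2 \cdot \frac{2}{5} = \frac{4}{5}$)
$\left(55 + 97\right) Z{\left(13 \right)} = \left(55 + 97\right) \frac{4}{5} = 152 \cdot \frac{4}{5} = \frac{608}{5}$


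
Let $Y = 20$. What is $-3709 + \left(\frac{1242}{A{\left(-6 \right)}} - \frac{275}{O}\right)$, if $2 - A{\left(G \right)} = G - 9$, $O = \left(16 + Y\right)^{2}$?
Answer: $- \frac{80111731}{22032} \approx -3636.2$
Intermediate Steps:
$O = 1296$ ($O = \left(16 + 20\right)^{2} = 36^{2} = 1296$)
$A{\left(G \right)} = 11 - G$ ($A{\left(G \right)} = 2 - \left(G - 9\right) = 2 - \left(-9 + G\right) = 11 - G$)
$-3709 + \left(\frac{1242}{A{\left(-6 \right)}} - \frac{275}{O}\right) = -3709 + \left(\frac{1242}{11 - -6} - \frac{275}{1296}\right) = -3709 + \left(\frac{1242}{11 + 6} - \frac{275}{1296}\right) = -3709 - \left(\frac{275}{1296} - \frac{1242}{17}\right) = -3709 + \left(1242 \cdot \frac{1}{17} - \frac{275}{1296}\right) = -3709 + \left(\frac{1242}{17} - \frac{275}{1296}\right) = -3709 + \frac{1604957}{22032} = - \frac{80111731}{22032}$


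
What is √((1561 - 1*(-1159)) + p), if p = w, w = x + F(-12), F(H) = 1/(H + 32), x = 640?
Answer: √336005/10 ≈ 57.966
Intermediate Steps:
F(H) = 1/(32 + H)
w = 12801/20 (w = 640 + 1/(32 - 12) = 640 + 1/20 = 12801/20 ≈ 640.05)
p = 12801/20 ≈ 640.05
√((1561 - 1*(-1159)) + p) = √((1561 - 1*(-1159)) + 12801/20) = √((1561 + 1159) + 12801/20) = √(2720 + 12801/20) = √(67201/20) = √336005/10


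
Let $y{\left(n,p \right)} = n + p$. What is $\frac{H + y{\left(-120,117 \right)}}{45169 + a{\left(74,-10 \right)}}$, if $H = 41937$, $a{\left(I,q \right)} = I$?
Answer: $\frac{13978}{15081} \approx 0.92686$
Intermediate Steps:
$\frac{H + y{\left(-120,117 \right)}}{45169 + a{\left(74,-10 \right)}} = \frac{41937 + \left(-120 + 117\right)}{45169 + 74} = \frac{41937 - 3}{45243} = 41934 \cdot \frac{1}{45243} = \frac{13978}{15081}$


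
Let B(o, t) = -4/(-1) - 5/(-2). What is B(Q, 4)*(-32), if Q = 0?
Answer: -208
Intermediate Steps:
B(o, t) = 13/2 (B(o, t) = -4*(-1) - 5*(-½) = 4 + 5/2 = 13/2)
B(Q, 4)*(-32) = (13/2)*(-32) = -208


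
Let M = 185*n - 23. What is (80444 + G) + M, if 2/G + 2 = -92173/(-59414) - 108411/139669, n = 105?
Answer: 1014818981026322/10164008349 ≈ 99844.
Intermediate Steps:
G = -16596587932/10164008349 (G = 2/(-2 + (-92173/(-59414) - 108411/139669)) = 2/(-2 + (-92173*(-1/59414) - 108411*1/139669)) = 2/(-2 + (92173/59414 - 108411/139669)) = 2/(-2 + 6432579583/8298293966) = 2/(-10164008349/8298293966) = 2*(-8298293966/10164008349) = -16596587932/10164008349 ≈ -1.6329)
M = 19402 (M = 185*105 - 23 = 19425 - 23 = 19402)
(80444 + G) + M = (80444 - 16596587932/10164008349) + 19402 = 817616891039024/10164008349 + 19402 = 1014818981026322/10164008349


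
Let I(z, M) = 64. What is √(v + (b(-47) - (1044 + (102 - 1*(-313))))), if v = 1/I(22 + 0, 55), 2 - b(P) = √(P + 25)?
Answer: √(-93247 - 64*I*√22)/8 ≈ 0.06144 - 38.171*I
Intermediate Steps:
b(P) = 2 - √(25 + P) (b(P) = 2 - √(P + 25) = 2 - √(25 + P))
v = 1/64 ≈ 0.015625
√(v + (b(-47) - (1044 + (102 - 1*(-313))))) = √(1/64 + ((2 - √(25 - 47)) - (1044 + (102 - 1*(-313))))) = √(1/64 + ((2 - √(-22)) - (1044 + (102 + 313)))) = √(1/64 + ((2 - I*√22) - (1044 + 415))) = √(1/64 + ((2 - I*√22) - 1*1459)) = √(1/64 + ((2 - I*√22) - 1459)) = √(1/64 + (-1457 - I*√22)) = √(-93247/64 - I*√22)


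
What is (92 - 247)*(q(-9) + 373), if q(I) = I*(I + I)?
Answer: -82925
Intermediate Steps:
q(I) = 2*I**2 (q(I) = I*(2*I) = 2*I**2)
(92 - 247)*(q(-9) + 373) = (92 - 247)*(2*(-9)**2 + 373) = -155*(2*81 + 373) = -155*(162 + 373) = -155*535 = -82925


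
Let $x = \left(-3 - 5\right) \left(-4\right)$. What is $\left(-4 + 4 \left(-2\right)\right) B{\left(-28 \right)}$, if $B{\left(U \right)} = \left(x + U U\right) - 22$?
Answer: $-9528$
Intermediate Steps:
$x = 32$ ($x = \left(-8\right) \left(-4\right) = 32$)
$B{\left(U \right)} = 10 + U^{2}$ ($B{\left(U \right)} = \left(32 + U U\right) - 22 = \left(32 + U^{2}\right) - 22 = 10 + U^{2}$)
$\left(-4 + 4 \left(-2\right)\right) B{\left(-28 \right)} = \left(-4 + 4 \left(-2\right)\right) \left(10 + \left(-28\right)^{2}\right) = \left(-4 - 8\right) \left(10 + 784\right) = \left(-12\right) 794 = -9528$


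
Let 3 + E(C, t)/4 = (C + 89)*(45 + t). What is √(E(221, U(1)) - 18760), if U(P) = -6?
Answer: 2*√7397 ≈ 172.01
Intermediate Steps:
E(C, t) = -12 + 4*(45 + t)*(89 + C) (E(C, t) = -12 + 4*((C + 89)*(45 + t)) = -12 + 4*((89 + C)*(45 + t)) = -12 + 4*((45 + t)*(89 + C)) = -12 + 4*(45 + t)*(89 + C))
√(E(221, U(1)) - 18760) = √((16008 + 180*221 + 356*(-6) + 4*221*(-6)) - 18760) = √((16008 + 39780 - 2136 - 5304) - 18760) = √(48348 - 18760) = √29588 = 2*√7397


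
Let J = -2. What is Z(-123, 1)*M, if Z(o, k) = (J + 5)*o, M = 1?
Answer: -369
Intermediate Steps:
Z(o, k) = 3*o (Z(o, k) = (-2 + 5)*o = 3*o)
Z(-123, 1)*M = (3*(-123))*1 = -369*1 = -369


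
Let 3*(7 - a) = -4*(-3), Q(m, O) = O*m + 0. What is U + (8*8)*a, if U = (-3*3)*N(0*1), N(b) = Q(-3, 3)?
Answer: 273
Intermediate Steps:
Q(m, O) = O*m
a = 3 (a = 7 - (-4)*(-3)/3 = 7 - ⅓*12 = 7 - 4 = 3)
N(b) = -9 (N(b) = 3*(-3) = -9)
U = 81 (U = -3*3*(-9) = -9*(-9) = 81)
U + (8*8)*a = 81 + (8*8)*3 = 81 + 64*3 = 81 + 192 = 273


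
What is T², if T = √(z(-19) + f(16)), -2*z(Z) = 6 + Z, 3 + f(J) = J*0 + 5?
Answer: 17/2 ≈ 8.5000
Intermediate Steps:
f(J) = 2 (f(J) = -3 + (J*0 + 5) = -3 + (0 + 5) = -3 + 5 = 2)
z(Z) = -3 - Z/2 (z(Z) = -(6 + Z)/2 = -3 - Z/2)
T = √34/2 (T = √((-3 - ½*(-19)) + 2) = √((-3 + 19/2) + 2) = √(13/2 + 2) = √(17/2) = √34/2 ≈ 2.9155)
T² = (√34/2)² = 17/2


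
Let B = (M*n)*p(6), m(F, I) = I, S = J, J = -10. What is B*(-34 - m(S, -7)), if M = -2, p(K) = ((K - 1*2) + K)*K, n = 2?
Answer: 6480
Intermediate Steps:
S = -10
p(K) = K*(-2 + 2*K) (p(K) = ((K - 2) + K)*K = ((-2 + K) + K)*K = (-2 + 2*K)*K = K*(-2 + 2*K))
B = -240 (B = (-2*2)*(2*6*(-1 + 6)) = -8*6*5 = -4*60 = -240)
B*(-34 - m(S, -7)) = -240*(-34 - 1*(-7)) = -240*(-34 + 7) = -240*(-27) = 6480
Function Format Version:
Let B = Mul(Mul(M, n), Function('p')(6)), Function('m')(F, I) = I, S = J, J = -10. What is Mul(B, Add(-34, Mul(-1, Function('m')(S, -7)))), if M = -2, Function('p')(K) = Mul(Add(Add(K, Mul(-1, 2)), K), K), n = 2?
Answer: 6480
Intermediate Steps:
S = -10
Function('p')(K) = Mul(K, Add(-2, Mul(2, K))) (Function('p')(K) = Mul(Add(Add(K, -2), K), K) = Mul(Add(Add(-2, K), K), K) = Mul(Add(-2, Mul(2, K)), K) = Mul(K, Add(-2, Mul(2, K))))
B = -240 (B = Mul(Mul(-2, 2), Mul(2, 6, Add(-1, 6))) = Mul(-4, Mul(2, 6, 5)) = Mul(-4, 60) = -240)
Mul(B, Add(-34, Mul(-1, Function('m')(S, -7)))) = Mul(-240, Add(-34, Mul(-1, -7))) = Mul(-240, Add(-34, 7)) = Mul(-240, -27) = 6480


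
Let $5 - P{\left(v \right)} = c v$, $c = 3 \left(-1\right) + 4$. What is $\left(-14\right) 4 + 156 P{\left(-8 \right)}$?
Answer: $1972$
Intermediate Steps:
$c = 1$ ($c = -3 + 4 = 1$)
$P{\left(v \right)} = 5 - v$ ($P{\left(v \right)} = 5 - 1 v = 5 - v$)
$\left(-14\right) 4 + 156 P{\left(-8 \right)} = \left(-14\right) 4 + 156 \left(5 - -8\right) = -56 + 156 \left(5 + 8\right) = -56 + 156 \cdot 13 = -56 + 2028 = 1972$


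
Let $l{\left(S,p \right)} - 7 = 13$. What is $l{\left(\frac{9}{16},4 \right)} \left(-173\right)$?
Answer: $-3460$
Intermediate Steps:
$l{\left(S,p \right)} = 20$ ($l{\left(S,p \right)} = 7 + 13 = 20$)
$l{\left(\frac{9}{16},4 \right)} \left(-173\right) = 20 \left(-173\right) = -3460$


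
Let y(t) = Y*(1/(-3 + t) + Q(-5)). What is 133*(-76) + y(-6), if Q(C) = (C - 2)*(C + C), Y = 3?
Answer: -29695/3 ≈ -9898.3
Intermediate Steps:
Q(C) = 2*C*(-2 + C) (Q(C) = (-2 + C)*(2*C) = 2*C*(-2 + C))
y(t) = 210 + 3/(-3 + t) (y(t) = 3*(1/(-3 + t) + 2*(-5)*(-2 - 5)) = 3*(1/(-3 + t) + 2*(-5)*(-7)) = 3*(1/(-3 + t) + 70) = 3*(70 + 1/(-3 + t)) = 210 + 3/(-3 + t))
133*(-76) + y(-6) = 133*(-76) + 3*(-209 + 70*(-6))/(-3 - 6) = -10108 + 3*(-209 - 420)/(-9) = -10108 + 3*(-⅑)*(-629) = -10108 + 629/3 = -29695/3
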